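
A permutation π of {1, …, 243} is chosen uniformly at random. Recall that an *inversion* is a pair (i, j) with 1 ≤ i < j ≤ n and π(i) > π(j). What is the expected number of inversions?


Write X = Σ X_I over the C(243, 2) = 29403 pairs i < j, with X_I the indicator of one inversion.
There are 29403 indicators.
For each fixed pair i < j, the values π(i) and π(j) are two distinct elements of {1, …, 243} in uniformly random order; by symmetry P[π(i) > π(j)] = 1/2.
By linearity: E[X] = 29403 · (1/2) = C(243, 2) · (1/2) = 29403/2 = 29403/2 ≈ 14701.5000.

E[X] = 29403/2 = 14701.5000.


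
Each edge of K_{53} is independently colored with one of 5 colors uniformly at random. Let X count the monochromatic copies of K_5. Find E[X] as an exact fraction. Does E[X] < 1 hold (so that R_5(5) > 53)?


E[X] = C(53, 5) · 5^{1 − 10} = 2869685 · 5^{−9} = 2869685/1953125.
As a reduced fraction: E[X] = 573937/390625 ≈ 1.4693.
Is E[X] < 1? NO.
Since E[X] ≥ 1, the first-moment bound is inconclusive at n = 53; it does NOT by itself certify R_5(5) > 53.

E[X] = 573937/390625 ≈ 1.4693; E[X] ≥ 1; first-moment method inconclusive here.


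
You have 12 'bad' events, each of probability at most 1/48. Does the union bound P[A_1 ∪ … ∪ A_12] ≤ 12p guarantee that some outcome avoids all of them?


Union bound: P[∪_{i=1}^{12} A_i] ≤ Σ_i P[A_i] ≤ 12·p = 12·(1/48) = 1/4.
Numerically: 1/4 ≈ 0.2500.
Is 1/4 < 1? YES.
Since P[∪ A_i] ≤ 1/4 < 1, the complement has P[∩ A_i^c] ≥ 1 − 1/4 = 3/4 > 0, so some outcome avoids every A_i.

12·p = 1/4 ≈ 0.2500; existence CERTIFIED by the union bound.


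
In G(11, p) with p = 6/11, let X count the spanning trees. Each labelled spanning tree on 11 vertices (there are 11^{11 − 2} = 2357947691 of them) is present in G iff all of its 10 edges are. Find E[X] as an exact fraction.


K_11 has 11^{11 − 2} = 2357947691 labelled spanning trees.
For each such spanning tree H, let X_H = 1 if all 10 edges of H are present in G. Then P[X_H = 1] = p^{10} = (6/11)^{10} = 60466176/25937424601.
Summing the indicators: E[X] = Σ_H E[X_H] = 2357947691 · p^{10} = 2357947691 · 60466176/25937424601 = 60466176/11.
Numerically: E[X] ≈ 5.5e+06.

E[X] = 2357947691 · (6/11)^{10} = 60466176/11 ≈ 5.5e+06.


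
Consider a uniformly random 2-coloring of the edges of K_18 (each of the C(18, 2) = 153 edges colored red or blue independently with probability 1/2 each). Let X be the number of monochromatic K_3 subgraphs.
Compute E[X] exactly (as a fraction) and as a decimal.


Let X = Σ_S X_S over the C(18, 3) = 816 subsets S of size 3, where X_S = 1 if the K_3 on S is monochromatic.
For a fixed S, the K_3 on S has C(3, 2) = 3 edges. P[all 3 edges red] = (1/2)^3, and likewise for blue, so P[monochromatic] = 2·(1/2)^3 = 2^{1 − 3} = 1/4.
By linearity: E[X] = C(18, 3) · 2^{1 − 3} = 816 · 1/4 = 204.
Numerically: E[X] ≈ 204.00000.

E[X] = C(18,3)·2^(1−C(3,2)) = 204 ≈ 204.00000.


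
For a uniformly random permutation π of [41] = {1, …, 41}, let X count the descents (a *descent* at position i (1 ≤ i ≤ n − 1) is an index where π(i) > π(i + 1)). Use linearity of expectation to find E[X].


Write X = Σ X_I over i = 1, …, 40, with X_I the indicator of one descent.
There are 40 indicators.
For each fixed i, the pair (π(i), π(i+1)) is a uniformly random ordered pair of distinct values from {1, …, 41}; by symmetry P[π(i) > π(i+1)] = 1/2.
By linearity: E[X] = 40 · (1/2) = (41 − 1) · (1/2) = 20 ≈ 20.0000.

E[X] = 20 = 20.0000.


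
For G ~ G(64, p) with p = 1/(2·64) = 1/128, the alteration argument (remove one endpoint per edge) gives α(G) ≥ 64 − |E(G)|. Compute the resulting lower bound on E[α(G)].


E[|E(G)|] = C(64, 2)·p = 2016 · (1/128) = 63/4.
E[α(G)] ≥ n − E[|E(G)|] = 64 − 63/4 = 193/4.
Numerically: ≈ 48.250.
(This is only a lower bound; the true E[α(G)] may be larger.)

E[α(G)] ≥ 193/4 ≈ 48.250.


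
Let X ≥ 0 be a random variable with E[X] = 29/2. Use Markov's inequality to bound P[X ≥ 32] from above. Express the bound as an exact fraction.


μ = E[X] = 29/2, a = 32.
Markov: P[X ≥ 32] ≤ μ/a = (29/2)/32 = 29/64.
Numerically: ≈ 0.45312.
(Since a = 32 > μ = 14.50000, the bound 29/64 is < 1 and informative.)

P[X ≥ 32] ≤ 29/64 ≈ 0.45312.


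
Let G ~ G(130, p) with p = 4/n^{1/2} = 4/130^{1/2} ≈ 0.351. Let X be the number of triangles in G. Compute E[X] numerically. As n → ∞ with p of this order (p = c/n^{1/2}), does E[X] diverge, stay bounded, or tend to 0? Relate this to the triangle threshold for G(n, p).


Number of potential triangles: C(130, 3) = 357760.
Each occurs with probability p³ ≈ (0.351)³ ≈ 4.31782e-02.
By linearity: E[X] = C(130, 3)·p³ ≈ 357760 · 4.31782e-02 ≈ 15447.447.
Since α = 1/2 < 1, p = c/n^{1/2} ≫ 1/n is above the triangle threshold p ~ 1/n. Asymptotically E[X] ~ (c³/6)·n^{3(1−α)} = (4³/6)·n^{1.5} → ∞; triangles are abundant w.h.p.

E[X] ≈ 15447.447; in regime p = Θ(1/n^{1/2}) E[X] diverges (above the triangle threshold p ~ 1/n).


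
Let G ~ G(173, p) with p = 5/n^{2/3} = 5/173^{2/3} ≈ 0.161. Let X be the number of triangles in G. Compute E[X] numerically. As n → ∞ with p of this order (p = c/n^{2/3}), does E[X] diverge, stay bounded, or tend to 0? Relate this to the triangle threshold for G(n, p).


Number of potential triangles: C(173, 3) = 848046.
Each occurs with probability p³ ≈ (0.161)³ ≈ 4.176551e-03.
By linearity: E[X] = C(173, 3)·p³ ≈ 848046 · 4.176551e-03 ≈ 3541.9075.
Since α = 2/3 < 1, p = c/n^{2/3} ≫ 1/n is above the triangle threshold p ~ 1/n. Asymptotically E[X] ~ (c³/6)·n^{3(1−α)} = (5³/6)·n^{1} → ∞; triangles are abundant w.h.p.

E[X] ≈ 3541.9075; in regime p = Θ(1/n^{2/3}) E[X] diverges (above the triangle threshold p ~ 1/n).


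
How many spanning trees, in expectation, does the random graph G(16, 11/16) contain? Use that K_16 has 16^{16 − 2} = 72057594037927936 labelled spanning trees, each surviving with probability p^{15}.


K_16 has 16^{16 − 2} = 72057594037927936 labelled spanning trees.
For each such spanning tree H, let X_H = 1 if all 15 edges of H are present in G. Then P[X_H = 1] = p^{15} = (11/16)^{15} = 4177248169415651/1152921504606846976.
By linearity of expectation: E[X] = Σ_H E[X_H] = 72057594037927936 · p^{15} = 72057594037927936 · 4177248169415651/1152921504606846976 = 4177248169415651/16.
Numerically: E[X] ≈ 2.611e+14.

E[X] = 72057594037927936 · (11/16)^{15} = 4177248169415651/16 ≈ 2.611e+14.


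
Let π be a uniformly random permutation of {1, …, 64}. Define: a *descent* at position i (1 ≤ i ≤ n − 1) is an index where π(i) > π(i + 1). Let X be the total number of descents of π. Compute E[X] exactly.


Write X = Σ X_I over i = 1, …, 63, with X_I the indicator of one descent.
There are 63 indicators.
For each fixed i, the pair (π(i), π(i+1)) is a uniformly random ordered pair of distinct values from {1, …, 64}; by symmetry P[π(i) > π(i+1)] = 1/2.
By linearity: E[X] = 63 · (1/2) = (64 − 1) · (1/2) = 63/2 ≈ 31.5000.

E[X] = 63/2 = 31.5000.


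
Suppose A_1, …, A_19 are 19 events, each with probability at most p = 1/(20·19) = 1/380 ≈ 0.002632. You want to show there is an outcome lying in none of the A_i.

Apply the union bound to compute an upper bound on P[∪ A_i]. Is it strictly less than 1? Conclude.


Union bound: P[∪_{i=1}^{19} A_i] ≤ Σ_i P[A_i] ≤ 19·p = 19·(1/380) = 1/20.
Numerically: 1/20 ≈ 0.050000.
Is 1/20 < 1? YES.
Since P[∪ A_i] ≤ 1/20 < 1, the complement has P[∩ A_i^c] ≥ 1 − 1/20 = 19/20 > 0, so some outcome avoids every A_i.

19·p = 1/20 ≈ 0.050000; existence CERTIFIED by the union bound.


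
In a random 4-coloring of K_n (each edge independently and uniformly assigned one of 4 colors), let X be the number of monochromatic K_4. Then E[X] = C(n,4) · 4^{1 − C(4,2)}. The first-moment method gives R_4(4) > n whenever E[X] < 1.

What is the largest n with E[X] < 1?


We need C(n, 4) · 4^{1 − 6} < 1, i.e. C(n, 4) < 4^{6 − 1} = 1024.
Check values of n near the boundary:
  n = 13: C(13, 4) = 715; 715 < 1024? YES
  n = 14: C(14, 4) = 1001; 1001 < 1024? YES
  n = 15: C(15, 4) = 1365; 1365 < 1024? NO
  n = 16: C(16, 4) = 1820; 1820 < 1024? NO
The largest n with C(n, 4) < 1024 is n = 14 (where E[X] = 1001/1024 ≈ 0.9775391). Hence R_4(4) > 14, i.e. R_4(4) ≥ 15.

Largest n = 14; hence R_4(4) > 14.


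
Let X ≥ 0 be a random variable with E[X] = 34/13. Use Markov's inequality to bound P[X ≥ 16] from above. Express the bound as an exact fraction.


μ = E[X] = 34/13, a = 16.
Markov: P[X ≥ 16] ≤ μ/a = (34/13)/16 = 17/104.
Numerically: ≈ 0.163462.
(Since a = 16 > μ = 2.615385, the bound 17/104 is < 1 and informative.)

P[X ≥ 16] ≤ 17/104 ≈ 0.163462.


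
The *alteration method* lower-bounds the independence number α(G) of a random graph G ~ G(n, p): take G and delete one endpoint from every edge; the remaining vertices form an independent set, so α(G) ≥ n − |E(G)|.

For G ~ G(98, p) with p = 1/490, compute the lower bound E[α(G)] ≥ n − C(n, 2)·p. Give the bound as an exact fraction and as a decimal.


E[|E(G)|] = C(98, 2)·p = 4753 · (1/490) = 97/10.
E[α(G)] ≥ n − E[|E(G)|] = 98 − 97/10 = 883/10.
Numerically: ≈ 88.300000.
(This is only a lower bound; the true E[α(G)] may be larger.)

E[α(G)] ≥ 883/10 ≈ 88.300000.


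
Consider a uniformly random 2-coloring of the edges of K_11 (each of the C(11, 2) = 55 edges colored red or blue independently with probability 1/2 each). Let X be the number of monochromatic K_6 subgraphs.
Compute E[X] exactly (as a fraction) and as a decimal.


Let X = Σ_S X_S over the C(11, 6) = 462 subsets S of size 6, where X_S = 1 if the K_6 on S is monochromatic.
For a fixed S, the K_6 on S has C(6, 2) = 15 edges. P[all 15 edges red] = (1/2)^15, and likewise for blue, so P[monochromatic] = 2·(1/2)^15 = 2^{1 − 15} = 1/16384.
Summing: E[X] = C(11, 6) · 2^{1 − 15} = 462 · 1/16384 = 231/8192.
Numerically: E[X] ≈ 0.0282.

E[X] = C(11,6)·2^(1−C(6,2)) = 231/8192 ≈ 0.0282.


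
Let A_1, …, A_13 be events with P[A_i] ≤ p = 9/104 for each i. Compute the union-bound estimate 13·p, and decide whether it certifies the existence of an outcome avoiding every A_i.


Union bound: P[∪_{i=1}^{13} A_i] ≤ Σ_i P[A_i] ≤ 13·p = 13·(9/104) = 9/8.
Numerically: 9/8 ≈ 1.1250000.
Is 9/8 < 1? NO.
Since the bound 9/8 is ≥ 1, the union bound is uninformative here; it does NOT by itself certify existence.

13·p = 9/8 ≈ 1.1250000; existence NOT certified by the union bound.


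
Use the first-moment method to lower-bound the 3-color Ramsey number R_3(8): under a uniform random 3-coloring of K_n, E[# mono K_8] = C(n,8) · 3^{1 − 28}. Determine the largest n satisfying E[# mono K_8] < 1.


We need C(n, 8) · 3^{1 − 28} < 1, i.e. C(n, 8) < 3^{28 − 1} = 7625597484987.
Check values of n near the boundary:
  n = 150: C(150, 8) = 5257211409450; 5257211409450 < 7625597484987? YES
  n = 151: C(151, 8) = 5551321138650; 5551321138650 < 7625597484987? YES
  n = 152: C(152, 8) = 5859727868575; 5859727868575 < 7625597484987? YES
  n = 153: C(153, 8) = 6183023199255; 6183023199255 < 7625597484987? YES
  n = 154: C(154, 8) = 6521818990995; 6521818990995 < 7625597484987? YES
  n = 155: C(155, 8) = 6876747915675; 6876747915675 < 7625597484987? YES
  n = 156: C(156, 8) = 7248464019225; 7248464019225 < 7625597484987? YES
  n = 157: C(157, 8) = 7637643295425; 7637643295425 < 7625597484987? NO
  n = 158: C(158, 8) = 8044984271181; 8044984271181 < 7625597484987? NO
  n = 159: C(159, 8) = 8471208603429; 8471208603429 < 7625597484987? NO
The largest n with C(n, 8) < 7625597484987 is n = 156 (where E[X] = 805384891025/847288609443 ≈ 0.951). Hence R_3(8) > 156, i.e. R_3(8) ≥ 157.

Largest n = 156; hence R_3(8) > 156.


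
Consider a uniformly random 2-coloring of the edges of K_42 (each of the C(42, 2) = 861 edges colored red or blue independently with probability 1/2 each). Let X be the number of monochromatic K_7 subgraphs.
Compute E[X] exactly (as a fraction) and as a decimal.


Let X = Σ_S X_S over the C(42, 7) = 26978328 subsets S of size 7, where X_S = 1 if the K_7 on S is monochromatic.
For a fixed S, the K_7 on S has C(7, 2) = 21 edges. P[all 21 edges red] = (1/2)^21, and likewise for blue, so P[monochromatic] = 2·(1/2)^21 = 2^{1 − 21} = 1/1048576.
By linearity of expectation: E[X] = C(42, 7) · 2^{1 − 21} = 26978328 · 1/1048576 = 3372291/131072.
Numerically: E[X] ≈ 25.729.

E[X] = C(42,7)·2^(1−C(7,2)) = 3372291/131072 ≈ 25.729.


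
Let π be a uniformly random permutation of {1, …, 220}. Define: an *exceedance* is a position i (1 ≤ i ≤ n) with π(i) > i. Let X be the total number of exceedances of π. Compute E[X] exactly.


Write X = Σ_{i=1}^{220} X_i, where X_i = 1_{π(i) > i}.
For each fixed i, π(i) is uniform over {1, …, 220} (marginal of a uniform permutation), so P[π(i) > i] = (n − i)/n. Summing: Σ_{i=1}^{220} (n − i)/n = (0 + 1 + … + 219)/220 = 220(220 − 1)/(2·220) = (220 − 1)/2.
Hence E[X] = Σ_{i=1}^{220} (220 − i)/220 = 219/2 ≈ 109.500.

E[X] = 219/2 = 109.500.


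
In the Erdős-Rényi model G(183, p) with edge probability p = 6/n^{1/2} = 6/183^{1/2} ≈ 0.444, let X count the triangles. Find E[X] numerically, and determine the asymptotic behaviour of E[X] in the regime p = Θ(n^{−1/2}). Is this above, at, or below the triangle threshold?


Number of potential triangles: C(183, 3) = 1004731.
Each occurs with probability p³ ≈ (0.444)³ ≈ 8.72523e-02.
By linearity: E[X] = C(183, 3)·p³ ≈ 1004731 · 8.72523e-02 ≈ 87665.138.
Since α = 1/2 < 1, p = c/n^{1/2} ≫ 1/n is above the triangle threshold p ~ 1/n. Asymptotically E[X] ~ (c³/6)·n^{3(1−α)} = (6³/6)·n^{1.5} → ∞; triangles are abundant w.h.p.

E[X] ≈ 87665.138; in regime p = Θ(1/n^{1/2}) E[X] diverges (above the triangle threshold p ~ 1/n).


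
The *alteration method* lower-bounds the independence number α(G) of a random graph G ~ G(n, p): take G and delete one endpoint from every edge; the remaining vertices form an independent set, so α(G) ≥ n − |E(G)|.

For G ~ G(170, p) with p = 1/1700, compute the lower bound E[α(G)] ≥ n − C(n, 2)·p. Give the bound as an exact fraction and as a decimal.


E[|E(G)|] = C(170, 2)·p = 14365 · (1/1700) = 169/20.
E[α(G)] ≥ n − E[|E(G)|] = 170 − 169/20 = 3231/20.
Numerically: ≈ 161.550000.
(This is only a lower bound; the true E[α(G)] may be larger.)

E[α(G)] ≥ 3231/20 ≈ 161.550000.


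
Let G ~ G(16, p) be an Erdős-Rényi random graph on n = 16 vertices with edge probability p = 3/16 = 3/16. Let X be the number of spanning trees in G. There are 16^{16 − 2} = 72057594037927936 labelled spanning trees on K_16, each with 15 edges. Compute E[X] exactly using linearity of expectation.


K_16 has 16^{16 − 2} = 72057594037927936 labelled spanning trees.
For each such spanning tree H, let X_H = 1 if all 15 edges of H are present in G. Then P[X_H = 1] = p^{15} = (3/16)^{15} = 14348907/1152921504606846976.
By linearity of expectation: E[X] = Σ_H E[X_H] = 72057594037927936 · p^{15} = 72057594037927936 · 14348907/1152921504606846976 = 14348907/16.
Numerically: E[X] ≈ 8.968e+05.

E[X] = 72057594037927936 · (3/16)^{15} = 14348907/16 ≈ 8.968e+05.


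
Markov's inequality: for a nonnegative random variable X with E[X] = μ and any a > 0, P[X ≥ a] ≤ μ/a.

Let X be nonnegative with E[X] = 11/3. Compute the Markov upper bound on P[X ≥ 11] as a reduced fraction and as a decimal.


μ = E[X] = 11/3, a = 11.
Markov: P[X ≥ 11] ≤ μ/a = (11/3)/11 = 1/3.
Numerically: ≈ 0.333.
(Since a = 11 > μ = 3.667, the bound 1/3 is < 1 and informative.)

P[X ≥ 11] ≤ 1/3 ≈ 0.333.


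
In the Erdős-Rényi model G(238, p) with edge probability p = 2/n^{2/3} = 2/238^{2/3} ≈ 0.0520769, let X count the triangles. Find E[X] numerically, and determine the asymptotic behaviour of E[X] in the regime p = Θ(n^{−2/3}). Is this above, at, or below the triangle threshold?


Number of potential triangles: C(238, 3) = 2218636.
Each occurs with probability p³ ≈ (0.0520769)³ ≈ 1.41232964e-04.
By linearity: E[X] = C(238, 3)·p³ ≈ 2218636 · 1.41232964e-04 ≈ 313.344538.
Since α = 2/3 < 1, p = c/n^{2/3} ≫ 1/n is above the triangle threshold p ~ 1/n. Asymptotically E[X] ~ (c³/6)·n^{3(1−α)} = (2³/6)·n^{1} → ∞; triangles are abundant w.h.p.

E[X] ≈ 313.344538; in regime p = Θ(1/n^{2/3}) E[X] diverges (above the triangle threshold p ~ 1/n).


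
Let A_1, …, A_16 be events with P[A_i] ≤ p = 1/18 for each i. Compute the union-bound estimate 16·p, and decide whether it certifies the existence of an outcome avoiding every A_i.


Union bound: P[∪_{i=1}^{16} A_i] ≤ Σ_i P[A_i] ≤ 16·p = 16·(1/18) = 8/9.
Numerically: 8/9 ≈ 0.8889.
Is 8/9 < 1? YES.
Since P[∪ A_i] ≤ 8/9 < 1, the complement has P[∩ A_i^c] ≥ 1 − 8/9 = 1/9 > 0, so some outcome avoids every A_i.

16·p = 8/9 ≈ 0.8889; existence CERTIFIED by the union bound.


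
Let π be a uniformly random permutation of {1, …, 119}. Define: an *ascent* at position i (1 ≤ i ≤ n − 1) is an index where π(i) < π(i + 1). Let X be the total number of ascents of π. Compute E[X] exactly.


Write X = Σ X_I over i = 1, …, 118, with X_I the indicator of one ascent.
There are 118 indicators.
For each fixed i, the pair (π(i), π(i+1)) is a uniformly random ordered pair of distinct values from {1, …, 119}; by symmetry P[π(i) < π(i+1)] = 1/2.
By linearity: E[X] = 118 · (1/2) = (119 − 1) · (1/2) = 59 ≈ 59.0000.

E[X] = 59 = 59.0000.


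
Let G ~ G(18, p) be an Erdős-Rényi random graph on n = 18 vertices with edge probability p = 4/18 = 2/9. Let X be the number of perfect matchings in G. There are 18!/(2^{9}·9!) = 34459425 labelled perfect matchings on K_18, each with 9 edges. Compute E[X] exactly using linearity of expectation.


K_18 has 18!/(2^{9}·9!) = 34459425 labelled perfect matchings.
For each such perfect matching H, let X_H = 1 if all 9 edges of H are present in G. Then P[X_H = 1] = p^{9} = (2/9)^{9} = 512/387420489.
By linearity of expectation: E[X] = Σ_H E[X_H] = 34459425 · p^{9} = 34459425 · 512/387420489 = 217817600/4782969.
Numerically: E[X] ≈ 45.54.

E[X] = 34459425 · (2/9)^{9} = 217817600/4782969 ≈ 45.54.


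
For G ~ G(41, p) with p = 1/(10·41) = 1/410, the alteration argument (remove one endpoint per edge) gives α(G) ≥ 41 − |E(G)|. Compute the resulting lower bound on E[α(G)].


E[|E(G)|] = C(41, 2)·p = 820 · (1/410) = 2.
E[α(G)] ≥ n − E[|E(G)|] = 41 − 2 = 39.
Numerically: ≈ 39.000000.
(This is only a lower bound; the true E[α(G)] may be larger.)

E[α(G)] ≥ 39 ≈ 39.000000.


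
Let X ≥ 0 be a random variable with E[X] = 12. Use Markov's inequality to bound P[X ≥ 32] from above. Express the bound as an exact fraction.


μ = E[X] = 12, a = 32.
Markov: P[X ≥ 32] ≤ μ/a = (12)/32 = 3/8.
Numerically: ≈ 0.3750.
(Since a = 32 > μ = 12.0000, the bound 3/8 is < 1 and informative.)

P[X ≥ 32] ≤ 3/8 ≈ 0.3750.


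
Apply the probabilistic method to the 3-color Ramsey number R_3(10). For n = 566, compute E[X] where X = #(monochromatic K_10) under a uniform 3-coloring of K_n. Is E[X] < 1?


E[X] = C(566, 10) · 3^{1 − 45} = 858376364549067965458 · 3^{−44} = 858376364549067965458/984770902183611232881.
As a reduced fraction: E[X] = 858376364549067965458/984770902183611232881 ≈ 0.87165.
Is E[X] < 1? YES.
Since E[X] < 1, there exists a 3-coloring of K_{566} with no monochromatic K_10; hence R_3(10) > 566.

E[X] = 858376364549067965458/984770902183611232881 ≈ 0.87165; E[X] < 1, so R_3(10) > 566.


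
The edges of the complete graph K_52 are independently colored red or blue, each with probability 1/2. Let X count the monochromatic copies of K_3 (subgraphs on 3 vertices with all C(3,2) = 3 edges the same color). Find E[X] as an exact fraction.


Let X = Σ_S X_S over the C(52, 3) = 22100 subsets S of size 3, where X_S = 1 if the K_3 on S is monochromatic.
For a fixed S, the K_3 on S has C(3, 2) = 3 edges. P[all 3 edges red] = (1/2)^3, and likewise for blue, so P[monochromatic] = 2·(1/2)^3 = 2^{1 − 3} = 1/4.
Summing: E[X] = C(52, 3) · 2^{1 − 3} = 22100 · 1/4 = 5525.
Numerically: E[X] ≈ 5525.00000.

E[X] = C(52,3)·2^(1−C(3,2)) = 5525 ≈ 5525.00000.


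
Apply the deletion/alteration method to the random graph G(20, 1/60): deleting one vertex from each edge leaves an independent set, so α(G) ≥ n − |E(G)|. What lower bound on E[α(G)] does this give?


E[|E(G)|] = C(20, 2)·p = 190 · (1/60) = 19/6.
E[α(G)] ≥ n − E[|E(G)|] = 20 − 19/6 = 101/6.
Numerically: ≈ 16.83333.
(This is only a lower bound; the true E[α(G)] may be larger.)

E[α(G)] ≥ 101/6 ≈ 16.83333.


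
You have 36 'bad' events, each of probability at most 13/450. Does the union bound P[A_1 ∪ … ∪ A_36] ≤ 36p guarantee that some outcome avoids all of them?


Union bound: P[∪_{i=1}^{36} A_i] ≤ Σ_i P[A_i] ≤ 36·p = 36·(13/450) = 26/25.
Numerically: 26/25 ≈ 1.04000.
Is 26/25 < 1? NO.
Since the bound 26/25 is ≥ 1, the union bound is uninformative here; it does NOT by itself certify existence.

36·p = 26/25 ≈ 1.04000; existence NOT certified by the union bound.


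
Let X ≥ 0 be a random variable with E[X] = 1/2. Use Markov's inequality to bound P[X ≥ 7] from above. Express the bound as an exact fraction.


μ = E[X] = 1/2, a = 7.
Markov: P[X ≥ 7] ≤ μ/a = (1/2)/7 = 1/14.
Numerically: ≈ 0.07143.
(Since a = 7 > μ = 0.50000, the bound 1/14 is < 1 and informative.)

P[X ≥ 7] ≤ 1/14 ≈ 0.07143.


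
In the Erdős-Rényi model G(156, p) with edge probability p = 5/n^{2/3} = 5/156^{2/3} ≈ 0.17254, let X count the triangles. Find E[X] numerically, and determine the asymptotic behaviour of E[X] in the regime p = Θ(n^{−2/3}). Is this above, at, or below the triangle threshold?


Number of potential triangles: C(156, 3) = 620620.
Each occurs with probability p³ ≈ (0.17254)³ ≈ 5.1364234e-03.
By linearity: E[X] = C(156, 3)·p³ ≈ 620620 · 5.1364234e-03 ≈ 3187.76709.
Since α = 2/3 < 1, p = c/n^{2/3} ≫ 1/n is above the triangle threshold p ~ 1/n. Asymptotically E[X] ~ (c³/6)·n^{3(1−α)} = (5³/6)·n^{1} → ∞; triangles are abundant w.h.p.

E[X] ≈ 3187.76709; in regime p = Θ(1/n^{2/3}) E[X] diverges (above the triangle threshold p ~ 1/n).


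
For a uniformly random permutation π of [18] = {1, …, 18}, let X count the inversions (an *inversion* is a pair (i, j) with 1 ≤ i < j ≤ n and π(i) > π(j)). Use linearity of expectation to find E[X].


Write X = Σ X_I over the C(18, 2) = 153 pairs i < j, with X_I the indicator of one inversion.
There are 153 indicators.
For each fixed pair i < j, the values π(i) and π(j) are two distinct elements of {1, …, 18} in uniformly random order; by symmetry P[π(i) > π(j)] = 1/2.
By linearity: E[X] = 153 · (1/2) = C(18, 2) · (1/2) = 153/2 = 153/2 ≈ 76.500000.

E[X] = 153/2 = 76.500000.


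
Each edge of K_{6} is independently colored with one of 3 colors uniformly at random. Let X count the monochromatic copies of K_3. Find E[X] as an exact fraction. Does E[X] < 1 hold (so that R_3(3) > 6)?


E[X] = C(6, 3) · 3^{1 − 3} = 20 · 3^{−2} = 20/9.
As a reduced fraction: E[X] = 20/9 ≈ 2.2222.
Is E[X] < 1? NO.
Since E[X] ≥ 1, the first-moment bound is inconclusive at n = 6; it does NOT by itself certify R_3(3) > 6.

E[X] = 20/9 ≈ 2.2222; E[X] ≥ 1; first-moment method inconclusive here.


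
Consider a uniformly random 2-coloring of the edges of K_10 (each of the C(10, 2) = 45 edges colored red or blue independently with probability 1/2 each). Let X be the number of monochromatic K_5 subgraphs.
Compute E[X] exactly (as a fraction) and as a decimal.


Let X = Σ_S X_S over the C(10, 5) = 252 subsets S of size 5, where X_S = 1 if the K_5 on S is monochromatic.
For a fixed S, the K_5 on S has C(5, 2) = 10 edges. P[all 10 edges red] = (1/2)^10, and likewise for blue, so P[monochromatic] = 2·(1/2)^10 = 2^{1 − 10} = 1/512.
By linearity: E[X] = C(10, 5) · 2^{1 − 10} = 252 · 1/512 = 63/128.
Numerically: E[X] ≈ 0.492.

E[X] = C(10,5)·2^(1−C(5,2)) = 63/128 ≈ 0.492.


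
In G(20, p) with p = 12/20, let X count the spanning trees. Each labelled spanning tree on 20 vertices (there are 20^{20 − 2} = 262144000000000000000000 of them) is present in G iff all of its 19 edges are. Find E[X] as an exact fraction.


K_20 has 20^{20 − 2} = 262144000000000000000000 labelled spanning trees.
For each such spanning tree H, let X_H = 1 if all 19 edges of H are present in G. Then P[X_H = 1] = p^{19} = (3/5)^{19} = 1162261467/19073486328125.
By linearity of expectation: E[X] = Σ_H E[X_H] = 262144000000000000000000 · p^{19} = 262144000000000000000000 · 1162261467/19073486328125 = 79869999842655731712/5.
Numerically: E[X] ≈ 1.5974e+19.

E[X] = 262144000000000000000000 · (3/5)^{19} = 79869999842655731712/5 ≈ 1.5974e+19.


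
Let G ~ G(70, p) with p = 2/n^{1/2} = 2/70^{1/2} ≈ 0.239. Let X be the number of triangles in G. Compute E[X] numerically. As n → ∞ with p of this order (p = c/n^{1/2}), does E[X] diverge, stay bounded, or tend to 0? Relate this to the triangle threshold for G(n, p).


Number of potential triangles: C(70, 3) = 54740.
Each occurs with probability p³ ≈ (0.239)³ ≈ 1.36598e-02.
By linearity: E[X] = C(70, 3)·p³ ≈ 54740 · 1.36598e-02 ≈ 747.735.
Since α = 1/2 < 1, p = c/n^{1/2} ≫ 1/n is above the triangle threshold p ~ 1/n. Asymptotically E[X] ~ (c³/6)·n^{3(1−α)} = (2³/6)·n^{1.5} → ∞; triangles are abundant w.h.p.

E[X] ≈ 747.735; in regime p = Θ(1/n^{1/2}) E[X] diverges (above the triangle threshold p ~ 1/n).


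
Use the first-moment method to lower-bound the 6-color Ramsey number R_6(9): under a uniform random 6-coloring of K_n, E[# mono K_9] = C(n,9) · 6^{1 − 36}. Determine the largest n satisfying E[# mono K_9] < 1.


We need C(n, 9) · 6^{1 − 36} < 1, i.e. C(n, 9) < 6^{36 − 1} = 1719070799748422591028658176.
Check values of n near the boundary:
  n = 4404: C(4404, 9) = 1703375445537161676647015880; 1703375445537161676647015880 < 1719070799748422591028658176? YES
  n = 4405: C(4405, 9) = 1706862792900636302463627150; 1706862792900636302463627150 < 1719070799748422591028658176? YES
  n = 4406: C(4406, 9) = 1710356485221788389505285700; 1710356485221788389505285700 < 1719070799748422591028658176? YES
  n = 4407: C(4407, 9) = 1713856532599459170657070050; 1713856532599459170657070050 < 1719070799748422591028658176? YES
  n = 4408: C(4408, 9) = 1717362945146264156457459600; 1717362945146264156457459600 < 1719070799748422591028658176? YES
  n = 4409: C(4409, 9) = 1720875732988608787686577131; 1720875732988608787686577131 < 1719070799748422591028658176? NO
  n = 4410: C(4410, 9) = 1724394906266704102180823710; 1724394906266704102180823710 < 1719070799748422591028658176? NO
  n = 4411: C(4411, 9) = 1727920475134582415883601405; 1727920475134582415883601405 < 1719070799748422591028658176? NO
The largest n with C(n, 9) < 1719070799748422591028658176 is n = 4408 (where E[X] = 35778394690547169926197075/35813974994758803979763712 ≈ 0.9990). Hence R_6(9) > 4408, i.e. R_6(9) ≥ 4409.

Largest n = 4408; hence R_6(9) > 4408.


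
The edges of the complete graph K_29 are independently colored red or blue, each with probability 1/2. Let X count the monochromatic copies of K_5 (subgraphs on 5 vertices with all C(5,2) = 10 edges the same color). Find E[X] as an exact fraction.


Let X = Σ_S X_S over the C(29, 5) = 118755 subsets S of size 5, where X_S = 1 if the K_5 on S is monochromatic.
For a fixed S, the K_5 on S has C(5, 2) = 10 edges. P[all 10 edges red] = (1/2)^10, and likewise for blue, so P[monochromatic] = 2·(1/2)^10 = 2^{1 − 10} = 1/512.
By linearity of expectation: E[X] = C(29, 5) · 2^{1 − 10} = 118755 · 1/512 = 118755/512.
Numerically: E[X] ≈ 231.9434.

E[X] = C(29,5)·2^(1−C(5,2)) = 118755/512 ≈ 231.9434.


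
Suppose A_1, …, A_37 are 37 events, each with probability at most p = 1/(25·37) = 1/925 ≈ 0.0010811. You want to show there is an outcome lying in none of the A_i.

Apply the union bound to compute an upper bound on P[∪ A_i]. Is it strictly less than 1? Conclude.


Union bound: P[∪_{i=1}^{37} A_i] ≤ Σ_i P[A_i] ≤ 37·p = 37·(1/925) = 1/25.
Numerically: 1/25 ≈ 0.0400000.
Is 1/25 < 1? YES.
Since P[∪ A_i] ≤ 1/25 < 1, the complement has P[∩ A_i^c] ≥ 1 − 1/25 = 24/25 > 0, so some outcome avoids every A_i.

37·p = 1/25 ≈ 0.0400000; existence CERTIFIED by the union bound.


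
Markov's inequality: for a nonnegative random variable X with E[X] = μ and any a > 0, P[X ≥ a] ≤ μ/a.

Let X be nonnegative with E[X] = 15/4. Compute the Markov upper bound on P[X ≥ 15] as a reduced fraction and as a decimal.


μ = E[X] = 15/4, a = 15.
Markov: P[X ≥ 15] ≤ μ/a = (15/4)/15 = 1/4.
Numerically: ≈ 0.25000.
(Since a = 15 > μ = 3.75000, the bound 1/4 is < 1 and informative.)

P[X ≥ 15] ≤ 1/4 ≈ 0.25000.


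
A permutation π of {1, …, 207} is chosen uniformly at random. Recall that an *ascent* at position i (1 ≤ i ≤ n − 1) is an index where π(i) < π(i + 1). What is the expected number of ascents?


Write X = Σ X_I over i = 1, …, 206, with X_I the indicator of one ascent.
There are 206 indicators.
For each fixed i, the pair (π(i), π(i+1)) is a uniformly random ordered pair of distinct values from {1, …, 207}; by symmetry P[π(i) < π(i+1)] = 1/2.
By linearity: E[X] = 206 · (1/2) = (207 − 1) · (1/2) = 103 ≈ 103.000.

E[X] = 103 = 103.000.


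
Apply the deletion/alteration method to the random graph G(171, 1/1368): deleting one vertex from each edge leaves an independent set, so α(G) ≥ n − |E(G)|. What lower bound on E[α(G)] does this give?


E[|E(G)|] = C(171, 2)·p = 14535 · (1/1368) = 85/8.
E[α(G)] ≥ n − E[|E(G)|] = 171 − 85/8 = 1283/8.
Numerically: ≈ 160.37500.
(This is only a lower bound; the true E[α(G)] may be larger.)

E[α(G)] ≥ 1283/8 ≈ 160.37500.


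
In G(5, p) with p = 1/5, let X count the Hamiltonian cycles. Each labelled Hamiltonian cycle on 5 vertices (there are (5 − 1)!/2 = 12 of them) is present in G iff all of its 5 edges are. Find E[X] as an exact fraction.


K_5 has (5 − 1)!/2 = 12 labelled Hamiltonian cycles.
For each such Hamiltonian cycle H, let X_H = 1 if all 5 edges of H are present in G. Then P[X_H = 1] = p^{5} = (1/5)^{5} = 1/3125.
Summing the indicators: E[X] = Σ_H E[X_H] = 12 · p^{5} = 12 · 1/3125 = 12/3125.
Numerically: E[X] ≈ 0.00384.

E[X] = 12 · (1/5)^{5} = 12/3125 ≈ 0.00384.


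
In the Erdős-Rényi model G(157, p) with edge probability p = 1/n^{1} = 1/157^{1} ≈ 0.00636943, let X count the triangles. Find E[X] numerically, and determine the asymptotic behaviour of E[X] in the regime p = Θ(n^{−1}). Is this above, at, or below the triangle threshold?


Number of potential triangles: C(157, 3) = 632710.
Each occurs with probability p³ ≈ (0.00636943)³ ≈ 2.58405077e-07.
By linearity: E[X] = C(157, 3)·p³ ≈ 632710 · 2.58405077e-07 ≈ 0.163495.
Here α = 1, so p = 1/n is exactly at the triangle threshold p ~ 1/n. Asymptotically E[X] → c³/6 = 1³/6 = 1/6 ≈ 0.166667, a bounded constant. In this regime the triangle count is asymptotically Poisson(c³/6).

E[X] ≈ 0.163495; in regime p = Θ(1/n^{1}) E[X] stays bounded (at the triangle threshold p ~ 1/n).


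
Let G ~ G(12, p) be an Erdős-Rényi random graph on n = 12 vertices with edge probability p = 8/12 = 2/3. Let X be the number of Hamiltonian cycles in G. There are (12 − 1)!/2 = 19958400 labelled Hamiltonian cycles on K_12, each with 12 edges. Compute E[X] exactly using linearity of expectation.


K_12 has (12 − 1)!/2 = 19958400 labelled Hamiltonian cycles.
For each such Hamiltonian cycle H, let X_H = 1 if all 12 edges of H are present in G. Then P[X_H = 1] = p^{12} = (2/3)^{12} = 4096/531441.
Summing the indicators: E[X] = Σ_H E[X_H] = 19958400 · p^{12} = 19958400 · 4096/531441 = 1009254400/6561.
Numerically: E[X] ≈ 1.538e+05.

E[X] = 19958400 · (2/3)^{12} = 1009254400/6561 ≈ 1.538e+05.


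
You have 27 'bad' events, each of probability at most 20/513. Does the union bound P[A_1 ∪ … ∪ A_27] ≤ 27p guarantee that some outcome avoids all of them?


Union bound: P[∪_{i=1}^{27} A_i] ≤ Σ_i P[A_i] ≤ 27·p = 27·(20/513) = 20/19.
Numerically: 20/19 ≈ 1.052632.
Is 20/19 < 1? NO.
Since the bound 20/19 is ≥ 1, the union bound is uninformative here; it does NOT by itself certify existence.

27·p = 20/19 ≈ 1.052632; existence NOT certified by the union bound.


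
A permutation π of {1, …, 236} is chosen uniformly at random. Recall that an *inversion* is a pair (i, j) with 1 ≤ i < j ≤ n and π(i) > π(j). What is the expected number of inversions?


Write X = Σ X_I over the C(236, 2) = 27730 pairs i < j, with X_I the indicator of one inversion.
There are 27730 indicators.
For each fixed pair i < j, the values π(i) and π(j) are two distinct elements of {1, …, 236} in uniformly random order; by symmetry P[π(i) > π(j)] = 1/2.
By linearity: E[X] = 27730 · (1/2) = C(236, 2) · (1/2) = 27730/2 = 13865 ≈ 13865.0000.

E[X] = 13865 = 13865.0000.


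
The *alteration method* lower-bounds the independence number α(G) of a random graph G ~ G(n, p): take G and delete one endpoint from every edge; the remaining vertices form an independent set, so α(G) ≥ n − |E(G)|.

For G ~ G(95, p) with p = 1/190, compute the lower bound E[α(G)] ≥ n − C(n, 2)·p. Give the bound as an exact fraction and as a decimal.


E[|E(G)|] = C(95, 2)·p = 4465 · (1/190) = 47/2.
E[α(G)] ≥ n − E[|E(G)|] = 95 − 47/2 = 143/2.
Numerically: ≈ 71.50000.
(This is only a lower bound; the true E[α(G)] may be larger.)

E[α(G)] ≥ 143/2 ≈ 71.50000.


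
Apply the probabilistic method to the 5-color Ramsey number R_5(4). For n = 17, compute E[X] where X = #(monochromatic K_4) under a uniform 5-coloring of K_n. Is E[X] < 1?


E[X] = C(17, 4) · 5^{1 − 6} = 2380 · 5^{−5} = 2380/3125.
As a reduced fraction: E[X] = 476/625 ≈ 0.762.
Is E[X] < 1? YES.
Since E[X] < 1, there exists a 5-coloring of K_{17} with no monochromatic K_4; hence R_5(4) > 17.

E[X] = 476/625 ≈ 0.762; E[X] < 1, so R_5(4) > 17.


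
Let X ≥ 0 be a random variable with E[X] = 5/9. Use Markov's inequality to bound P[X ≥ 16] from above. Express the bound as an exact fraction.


μ = E[X] = 5/9, a = 16.
Markov: P[X ≥ 16] ≤ μ/a = (5/9)/16 = 5/144.
Numerically: ≈ 0.0347.
(Since a = 16 > μ = 0.5556, the bound 5/144 is < 1 and informative.)

P[X ≥ 16] ≤ 5/144 ≈ 0.0347.


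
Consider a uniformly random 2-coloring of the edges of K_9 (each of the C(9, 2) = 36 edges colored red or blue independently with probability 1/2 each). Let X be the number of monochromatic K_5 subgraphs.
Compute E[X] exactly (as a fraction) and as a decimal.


Let X = Σ_S X_S over the C(9, 5) = 126 subsets S of size 5, where X_S = 1 if the K_5 on S is monochromatic.
For a fixed S, the K_5 on S has C(5, 2) = 10 edges. P[all 10 edges red] = (1/2)^10, and likewise for blue, so P[monochromatic] = 2·(1/2)^10 = 2^{1 − 10} = 1/512.
Summing: E[X] = C(9, 5) · 2^{1 − 10} = 126 · 1/512 = 63/256.
Numerically: E[X] ≈ 0.246.

E[X] = C(9,5)·2^(1−C(5,2)) = 63/256 ≈ 0.246.


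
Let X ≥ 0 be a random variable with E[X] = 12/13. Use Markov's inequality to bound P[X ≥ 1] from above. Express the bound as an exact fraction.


μ = E[X] = 12/13, a = 1.
Markov: P[X ≥ 1] ≤ μ/a = (12/13)/1 = 12/13.
Numerically: ≈ 0.923.
(Since a = 1 > μ = 0.923, the bound 12/13 is < 1 and informative.)

P[X ≥ 1] ≤ 12/13 ≈ 0.923.


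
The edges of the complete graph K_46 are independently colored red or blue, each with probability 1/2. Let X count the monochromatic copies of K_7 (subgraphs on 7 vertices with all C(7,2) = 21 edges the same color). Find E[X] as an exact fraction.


Let X = Σ_S X_S over the C(46, 7) = 53524680 subsets S of size 7, where X_S = 1 if the K_7 on S is monochromatic.
For a fixed S, the K_7 on S has C(7, 2) = 21 edges. P[all 21 edges red] = (1/2)^21, and likewise for blue, so P[monochromatic] = 2·(1/2)^21 = 2^{1 − 21} = 1/1048576.
By linearity of expectation: E[X] = C(46, 7) · 2^{1 − 21} = 53524680 · 1/1048576 = 6690585/131072.
Numerically: E[X] ≈ 51.04511.

E[X] = C(46,7)·2^(1−C(7,2)) = 6690585/131072 ≈ 51.04511.


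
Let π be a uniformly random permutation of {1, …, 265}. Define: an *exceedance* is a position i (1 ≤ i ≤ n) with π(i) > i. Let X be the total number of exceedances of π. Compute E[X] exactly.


Write X = Σ_{i=1}^{265} X_i, where X_i = 1_{π(i) > i}.
For each fixed i, π(i) is uniform over {1, …, 265} (marginal of a uniform permutation), so P[π(i) > i] = (n − i)/n. Summing: Σ_{i=1}^{265} (n − i)/n = (0 + 1 + … + 264)/265 = 265(265 − 1)/(2·265) = (265 − 1)/2.
Hence E[X] = Σ_{i=1}^{265} (265 − i)/265 = 132 ≈ 132.000.

E[X] = 132 = 132.000.


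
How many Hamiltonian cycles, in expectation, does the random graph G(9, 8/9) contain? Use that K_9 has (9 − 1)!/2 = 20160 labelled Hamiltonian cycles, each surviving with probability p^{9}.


K_9 has (9 − 1)!/2 = 20160 labelled Hamiltonian cycles.
For each such Hamiltonian cycle H, let X_H = 1 if all 9 edges of H are present in G. Then P[X_H = 1] = p^{9} = (8/9)^{9} = 134217728/387420489.
Summing the indicators: E[X] = Σ_H E[X_H] = 20160 · p^{9} = 20160 · 134217728/387420489 = 300647710720/43046721.
Numerically: E[X] ≈ 6984.2.

E[X] = 20160 · (8/9)^{9} = 300647710720/43046721 ≈ 6984.2.


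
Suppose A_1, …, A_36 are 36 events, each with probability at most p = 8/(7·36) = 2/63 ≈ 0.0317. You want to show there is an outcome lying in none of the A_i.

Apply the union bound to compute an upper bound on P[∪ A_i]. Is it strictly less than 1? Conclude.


Union bound: P[∪_{i=1}^{36} A_i] ≤ Σ_i P[A_i] ≤ 36·p = 36·(2/63) = 8/7.
Numerically: 8/7 ≈ 1.1429.
Is 8/7 < 1? NO.
Since the bound 8/7 is ≥ 1, the union bound is uninformative here; it does NOT by itself certify existence.

36·p = 8/7 ≈ 1.1429; existence NOT certified by the union bound.


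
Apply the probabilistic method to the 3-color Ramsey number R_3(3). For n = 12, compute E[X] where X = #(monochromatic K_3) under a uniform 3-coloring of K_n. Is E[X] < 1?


E[X] = C(12, 3) · 3^{1 − 3} = 220 · 3^{−2} = 220/9.
As a reduced fraction: E[X] = 220/9 ≈ 24.4444444.
Is E[X] < 1? NO.
Since E[X] ≥ 1, the first-moment bound is inconclusive at n = 12; it does NOT by itself certify R_3(3) > 12.

E[X] = 220/9 ≈ 24.4444444; E[X] ≥ 1; first-moment method inconclusive here.


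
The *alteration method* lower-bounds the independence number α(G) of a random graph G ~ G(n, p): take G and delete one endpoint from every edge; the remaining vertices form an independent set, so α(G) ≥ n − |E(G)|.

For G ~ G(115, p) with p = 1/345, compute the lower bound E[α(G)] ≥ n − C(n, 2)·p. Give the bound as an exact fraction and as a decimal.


E[|E(G)|] = C(115, 2)·p = 6555 · (1/345) = 19.
E[α(G)] ≥ n − E[|E(G)|] = 115 − 19 = 96.
Numerically: ≈ 96.000.
(This is only a lower bound; the true E[α(G)] may be larger.)

E[α(G)] ≥ 96 ≈ 96.000.


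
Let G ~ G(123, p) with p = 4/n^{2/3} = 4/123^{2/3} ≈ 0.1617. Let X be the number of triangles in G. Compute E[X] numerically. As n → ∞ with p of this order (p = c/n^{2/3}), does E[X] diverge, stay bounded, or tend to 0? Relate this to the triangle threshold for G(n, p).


Number of potential triangles: C(123, 3) = 302621.
Each occurs with probability p³ ≈ (0.1617)³ ≈ 4.230286e-03.
By linearity: E[X] = C(123, 3)·p³ ≈ 302621 · 4.230286e-03 ≈ 1280.1734.
Since α = 2/3 < 1, p = c/n^{2/3} ≫ 1/n is above the triangle threshold p ~ 1/n. Asymptotically E[X] ~ (c³/6)·n^{3(1−α)} = (4³/6)·n^{1} → ∞; triangles are abundant w.h.p.

E[X] ≈ 1280.1734; in regime p = Θ(1/n^{2/3}) E[X] diverges (above the triangle threshold p ~ 1/n).
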